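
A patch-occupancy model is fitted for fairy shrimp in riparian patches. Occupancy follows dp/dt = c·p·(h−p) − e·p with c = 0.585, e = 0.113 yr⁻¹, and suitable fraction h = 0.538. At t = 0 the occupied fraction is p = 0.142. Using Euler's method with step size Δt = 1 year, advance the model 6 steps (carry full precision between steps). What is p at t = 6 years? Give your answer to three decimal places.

Update rule: p ← p + [c·p·(h−p) − e·p]·Δt with Δt = 1.
t = 1: p = 0.14200 + (+0.01685) = 0.15885
t = 2: p = 0.15885 + (+0.01728) = 0.17613
t = 3: p = 0.17613 + (+0.01738) = 0.19352
t = 4: p = 0.19352 + (+0.01713) = 0.21065
t = 5: p = 0.21065 + (+0.01654) = 0.22718
t = 6: p = 0.22718 + (+0.01564) = 0.24282

0.243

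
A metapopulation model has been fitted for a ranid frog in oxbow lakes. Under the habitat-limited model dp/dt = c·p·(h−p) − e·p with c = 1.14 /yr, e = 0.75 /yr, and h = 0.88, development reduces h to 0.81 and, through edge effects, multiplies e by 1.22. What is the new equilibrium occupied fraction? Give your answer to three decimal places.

0.007

Before: p* = h − e/c = 0.88 − 0.75/1.14 = 0.88 − 0.6579 = 0.2221.
After: c = 1.14, e = 0.915, h = 0.81; p* = 0.81 − 0.915/1.14 = 0.0074.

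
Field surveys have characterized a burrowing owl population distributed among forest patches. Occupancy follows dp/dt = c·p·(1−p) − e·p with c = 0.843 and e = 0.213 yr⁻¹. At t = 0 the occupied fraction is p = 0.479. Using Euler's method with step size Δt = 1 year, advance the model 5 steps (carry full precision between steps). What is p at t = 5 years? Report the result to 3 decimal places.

Update rule: p ← p + [c·p·(1−p) − e·p]·Δt with Δt = 1.
p: 0.47900 → 0.58735  (Δp = +0.10835)
p: 0.58735 → 0.66656  (Δp = +0.07921)
p: 0.66656 → 0.71195  (Δp = +0.04538)
p: 0.71195 → 0.73318  (Δp = +0.02124)
p: 0.73318 → 0.74193  (Δp = +0.00874)

0.742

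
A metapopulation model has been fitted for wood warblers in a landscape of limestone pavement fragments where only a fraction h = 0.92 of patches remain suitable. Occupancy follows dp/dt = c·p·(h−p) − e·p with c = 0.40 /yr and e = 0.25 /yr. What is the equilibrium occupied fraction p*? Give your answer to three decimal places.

Setting dp/dt = 0 and dividing by p* gives c·(h−p*) = e.
So p* = h − e/c = 0.92 − 0.25/0.40 = 0.92 − 0.6250 = 0.2950.

0.295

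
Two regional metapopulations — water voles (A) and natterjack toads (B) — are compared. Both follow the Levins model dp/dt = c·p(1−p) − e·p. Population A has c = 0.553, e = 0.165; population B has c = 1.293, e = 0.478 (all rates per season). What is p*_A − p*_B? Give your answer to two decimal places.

0.07

A: p*_A = 1 − 0.165/0.553 = 0.7016.
B: p*_B = 1 − 0.478/1.293 = 0.6303.
p*_A − p*_B = 0.7016 − 0.6303 = 0.0713.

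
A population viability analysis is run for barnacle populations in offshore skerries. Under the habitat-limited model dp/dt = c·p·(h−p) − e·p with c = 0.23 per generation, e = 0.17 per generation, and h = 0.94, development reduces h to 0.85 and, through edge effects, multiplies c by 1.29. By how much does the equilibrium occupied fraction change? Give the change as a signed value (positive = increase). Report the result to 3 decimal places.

0.076

Before: p* = h − e/c = 0.94 − 0.17/0.23 = 0.94 − 0.7391 = 0.2009.
After: c = 0.2967, e = 0.17, h = 0.85; p* = 0.85 − 0.17/0.2967 = 0.2770.
Δp* = 0.2770 − 0.2009 = +0.0762.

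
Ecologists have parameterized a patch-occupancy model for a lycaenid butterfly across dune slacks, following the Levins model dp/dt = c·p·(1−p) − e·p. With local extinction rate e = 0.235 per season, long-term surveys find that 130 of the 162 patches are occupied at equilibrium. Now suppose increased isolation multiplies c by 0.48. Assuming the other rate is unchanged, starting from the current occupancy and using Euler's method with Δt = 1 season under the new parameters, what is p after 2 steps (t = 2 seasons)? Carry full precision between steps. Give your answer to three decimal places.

Observed p* = 130/162 = 0.80247.
Balance c(1−p*) = e gives c = e/(1 − 0.80247) = 0.235/0.19753 = 1.18969.
Starting from p₀ = 0.80247; update p ← p + (dp/dt)·Δt with the new parameters.
t = 1: p = 0.80247 + (-0.09806) = 0.70441
t = 2: p = 0.70441 + (-0.04663) = 0.65777

0.658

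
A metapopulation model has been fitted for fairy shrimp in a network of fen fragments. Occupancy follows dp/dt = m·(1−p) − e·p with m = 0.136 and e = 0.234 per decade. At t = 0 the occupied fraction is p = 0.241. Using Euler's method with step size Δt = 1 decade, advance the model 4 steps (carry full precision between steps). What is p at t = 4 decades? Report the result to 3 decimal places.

Update rule: p ← p + [m·(1−p) − e·p]·Δt with Δt = 1.
t = 1: p = 0.24100 + (+0.04683) = 0.28783
t = 2: p = 0.28783 + (+0.02950) = 0.31733
t = 3: p = 0.31733 + (+0.01859) = 0.33592
t = 4: p = 0.33592 + (+0.01171) = 0.34763

0.348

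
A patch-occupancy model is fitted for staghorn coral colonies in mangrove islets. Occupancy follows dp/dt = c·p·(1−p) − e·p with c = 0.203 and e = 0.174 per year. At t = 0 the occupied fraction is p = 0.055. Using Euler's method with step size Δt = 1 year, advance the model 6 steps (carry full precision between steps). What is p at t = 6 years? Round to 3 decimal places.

0.061

Update rule: p ← p + [c·p·(1−p) − e·p]·Δt with Δt = 1.
step 1: Δp = +0.00098, p = 0.05598
step 2: Δp = +0.00099, p = 0.05697
step 3: Δp = +0.00099, p = 0.05796
step 4: Δp = +0.00100, p = 0.05896
step 5: Δp = +0.00100, p = 0.05996
step 6: Δp = +0.00101, p = 0.06097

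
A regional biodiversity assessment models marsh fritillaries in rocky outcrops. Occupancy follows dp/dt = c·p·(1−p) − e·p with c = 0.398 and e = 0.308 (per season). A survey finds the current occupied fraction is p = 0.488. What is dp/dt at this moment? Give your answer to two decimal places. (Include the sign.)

-0.05

Colonization term: c·p·(1−p) = 0.398×0.488×0.5120 = 0.09944.
Extinction term: e·p = 0.15030.
dp/dt = 0.09944 − 0.15030 = -0.05086.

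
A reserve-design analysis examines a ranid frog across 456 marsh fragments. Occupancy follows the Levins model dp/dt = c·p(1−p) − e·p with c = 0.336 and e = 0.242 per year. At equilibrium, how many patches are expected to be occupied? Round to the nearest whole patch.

128

p* = 1 − e/c = 1 − 0.242/0.336 = 0.2798.
Expected occupied patches = N × p* = 456 × 0.2798 = 127.57 ≈ 128.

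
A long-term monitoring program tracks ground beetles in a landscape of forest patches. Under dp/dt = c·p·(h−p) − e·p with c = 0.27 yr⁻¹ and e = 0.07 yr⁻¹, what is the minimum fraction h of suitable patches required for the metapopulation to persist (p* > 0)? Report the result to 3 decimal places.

0.259

p* = h − e/c is positive only when h > e/c.
h_min = e/c = 0.07/0.27 = 0.2593.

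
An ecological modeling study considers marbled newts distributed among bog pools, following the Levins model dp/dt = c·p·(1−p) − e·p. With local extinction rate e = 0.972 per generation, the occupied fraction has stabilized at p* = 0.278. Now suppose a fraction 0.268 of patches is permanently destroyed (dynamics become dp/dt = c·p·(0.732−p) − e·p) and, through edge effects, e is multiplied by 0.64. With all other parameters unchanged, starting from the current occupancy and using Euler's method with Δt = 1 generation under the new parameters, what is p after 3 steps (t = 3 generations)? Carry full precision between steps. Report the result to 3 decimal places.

Balance c(1−p*) = e gives c = e/(1 − 0.27800) = 0.972/0.72200 = 1.34626.
Starting from p₀ = 0.27800; update p ← p + (dp/dt)·Δt with the new parameters.
p: 0.27800 → 0.27498  (Δp = -0.00302)
p: 0.27498 → 0.27310  (Δp = -0.00187)
p: 0.27310 → 0.27193  (Δp = -0.00117)

0.272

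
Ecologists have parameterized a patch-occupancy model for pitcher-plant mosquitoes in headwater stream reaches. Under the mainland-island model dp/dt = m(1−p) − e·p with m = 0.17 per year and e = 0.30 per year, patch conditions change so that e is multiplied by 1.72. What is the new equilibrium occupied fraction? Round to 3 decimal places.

0.248

Before: p* = 0.17/(0.17+0.30) = 0.3617.
After: m = 0.17, e = 0.516; p* = 0.17/0.6860 = 0.2478.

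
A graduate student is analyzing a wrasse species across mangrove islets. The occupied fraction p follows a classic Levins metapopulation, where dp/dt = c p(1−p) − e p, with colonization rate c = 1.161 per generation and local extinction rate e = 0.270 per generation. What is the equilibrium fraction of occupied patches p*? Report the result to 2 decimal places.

0.77

Setting dp/dt = 0 and dividing through by p* gives c·(1−p*) = e.
So p* = 1 − e/c = 1 − 0.270/1.161 = 1 − 0.2326 = 0.7674.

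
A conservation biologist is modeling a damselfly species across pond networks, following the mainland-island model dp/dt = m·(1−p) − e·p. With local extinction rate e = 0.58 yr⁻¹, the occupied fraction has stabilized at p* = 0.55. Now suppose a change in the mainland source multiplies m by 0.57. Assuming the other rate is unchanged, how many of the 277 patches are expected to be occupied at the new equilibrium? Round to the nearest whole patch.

Balance m(1−p*) = e·p* gives m = e·p*/(1−p*) = 0.58×0.55000/0.45000 = 0.70889.
New p* = m/(m+e) = 0.40407/(0.40407+0.58000) = 0.41061.
Expected occupied = 277 × 0.41061 = 113.74 ≈ 114.

114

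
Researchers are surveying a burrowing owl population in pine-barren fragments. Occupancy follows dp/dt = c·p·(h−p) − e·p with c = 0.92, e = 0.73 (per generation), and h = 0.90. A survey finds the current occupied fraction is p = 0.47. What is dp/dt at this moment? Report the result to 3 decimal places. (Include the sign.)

Colonization term: c·p·(h−p) = 0.92×0.47×0.4300 = 0.18593.
Extinction term: e·p = 0.34310.
dp/dt = 0.18593 − 0.34310 = -0.15717.

-0.157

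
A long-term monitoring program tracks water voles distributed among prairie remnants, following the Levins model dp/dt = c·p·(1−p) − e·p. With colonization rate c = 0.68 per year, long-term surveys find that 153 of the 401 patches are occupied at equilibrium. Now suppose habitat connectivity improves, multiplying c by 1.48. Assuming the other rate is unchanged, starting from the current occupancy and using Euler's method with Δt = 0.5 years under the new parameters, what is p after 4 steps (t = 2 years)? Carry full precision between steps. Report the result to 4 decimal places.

Observed p* = 153/401 = 0.38155.
Balance c(1−p*) = e gives e = 0.68×(1 − 0.38155) = 0.42055.
Starting from p₀ = 0.38155; update p ← p + (dp/dt)·Δt with the new parameters.
step 1: Δp = +0.03851, p = 0.42006
step 2: Δp = +0.03426, p = 0.45431
step 3: Δp = +0.02922, p = 0.48353
step 4: Δp = +0.02399, p = 0.50752

0.5075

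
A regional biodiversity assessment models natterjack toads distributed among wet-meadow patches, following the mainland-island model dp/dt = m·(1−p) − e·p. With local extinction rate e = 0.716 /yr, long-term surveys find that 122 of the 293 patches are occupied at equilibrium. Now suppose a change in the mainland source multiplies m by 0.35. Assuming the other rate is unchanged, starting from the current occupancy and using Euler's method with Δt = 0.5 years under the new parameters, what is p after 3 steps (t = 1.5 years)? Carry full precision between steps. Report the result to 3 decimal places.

0.236

Observed p* = 122/293 = 0.41638.
Balance m(1−p*) = e·p* gives m = e·p*/(1−p*) = 0.716×0.41638/0.58362 = 0.51083.
Starting from p₀ = 0.41638; update p ← p + (dp/dt)·Δt with the new parameters.
t = 0.5: p = 0.41638 + (-0.09689) = 0.31949
t = 1: p = 0.31949 + (-0.05354) = 0.26595
t = 1.5: p = 0.26595 + (-0.02959) = 0.23636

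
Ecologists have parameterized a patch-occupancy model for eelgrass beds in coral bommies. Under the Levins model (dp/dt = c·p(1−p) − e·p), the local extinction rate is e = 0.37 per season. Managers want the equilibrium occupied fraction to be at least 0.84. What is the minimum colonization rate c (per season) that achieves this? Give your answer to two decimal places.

p* = 1 − e/c ≥ 0.84 requires e/c ≤ 0.1600, i.e. c ≥ e/0.1600.
c_min = 0.37/0.1600 = 2.3125.

2.31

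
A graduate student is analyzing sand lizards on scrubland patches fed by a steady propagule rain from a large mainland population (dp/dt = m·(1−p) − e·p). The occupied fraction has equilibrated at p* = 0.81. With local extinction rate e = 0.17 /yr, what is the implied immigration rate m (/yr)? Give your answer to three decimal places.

At equilibrium m(1−p*) = e·p*, so m = e·p*/(1−p*).
m = 0.17 × 0.81 / 0.1900 = 0.1377/0.1900 = 0.7247.

0.725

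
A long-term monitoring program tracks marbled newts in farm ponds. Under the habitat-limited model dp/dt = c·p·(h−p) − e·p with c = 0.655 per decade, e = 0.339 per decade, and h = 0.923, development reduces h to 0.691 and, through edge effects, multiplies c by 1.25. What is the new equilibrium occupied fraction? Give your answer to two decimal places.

0.28

Before: p* = h − e/c = 0.923 − 0.339/0.655 = 0.923 − 0.5176 = 0.4054.
After: c = 0.81875, e = 0.339, h = 0.691; p* = 0.691 − 0.339/0.81875 = 0.2770.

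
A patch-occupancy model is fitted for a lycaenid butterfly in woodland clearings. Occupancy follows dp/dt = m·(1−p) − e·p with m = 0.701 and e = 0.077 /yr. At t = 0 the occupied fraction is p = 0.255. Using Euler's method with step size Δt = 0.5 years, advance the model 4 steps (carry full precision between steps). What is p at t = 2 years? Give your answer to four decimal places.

0.8110

Update rule: p ← p + [m·(1−p) − e·p]·Δt with Δt = 0.5.
t = 0.5: p = 0.25500 + (+0.25131) = 0.50631
t = 1: p = 0.50631 + (+0.15355) = 0.65985
t = 1.5: p = 0.65985 + (+0.09382) = 0.75367
t = 2: p = 0.75367 + (+0.05732) = 0.81099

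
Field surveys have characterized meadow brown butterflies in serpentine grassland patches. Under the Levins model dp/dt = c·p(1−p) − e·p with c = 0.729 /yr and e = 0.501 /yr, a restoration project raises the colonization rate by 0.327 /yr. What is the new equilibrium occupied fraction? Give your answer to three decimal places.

0.526

Before: p* = 1 − 0.501/0.729 = 0.3128.
After the change, c = 1.056, e = 0.501, so p* = 1 − 0.501/1.056 = 0.5256.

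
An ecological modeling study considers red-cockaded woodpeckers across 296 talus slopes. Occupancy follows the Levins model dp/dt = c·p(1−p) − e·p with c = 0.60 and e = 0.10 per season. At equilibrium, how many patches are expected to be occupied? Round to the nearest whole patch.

247

p* = 1 − e/c = 1 − 0.10/0.60 = 0.8333.
Expected occupied patches = N × p* = 296 × 0.8333 = 246.67 ≈ 247.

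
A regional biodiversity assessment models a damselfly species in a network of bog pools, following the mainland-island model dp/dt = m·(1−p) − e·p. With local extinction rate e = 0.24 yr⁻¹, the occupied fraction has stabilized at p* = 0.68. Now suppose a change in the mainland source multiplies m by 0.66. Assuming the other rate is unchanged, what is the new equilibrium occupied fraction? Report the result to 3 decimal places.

0.584

Balance m(1−p*) = e·p* gives m = e·p*/(1−p*) = 0.24×0.68000/0.32000 = 0.51000.
New p* = m/(m+e) = 0.33660/(0.33660+0.24000) = 0.58377.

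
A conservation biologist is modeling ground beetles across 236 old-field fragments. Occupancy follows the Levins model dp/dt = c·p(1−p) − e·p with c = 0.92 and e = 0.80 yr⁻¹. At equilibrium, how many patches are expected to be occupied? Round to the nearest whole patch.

31

p* = 1 − e/c = 1 − 0.80/0.92 = 0.1304.
Expected occupied patches = N × p* = 236 × 0.1304 = 30.78 ≈ 31.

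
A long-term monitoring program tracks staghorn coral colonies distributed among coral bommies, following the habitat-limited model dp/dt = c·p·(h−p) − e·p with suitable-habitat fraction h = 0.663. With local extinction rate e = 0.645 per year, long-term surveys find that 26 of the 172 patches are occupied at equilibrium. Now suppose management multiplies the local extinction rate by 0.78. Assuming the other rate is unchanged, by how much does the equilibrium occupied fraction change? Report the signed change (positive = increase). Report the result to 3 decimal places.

0.113

Observed p* = 26/172 = 0.15116.
Balance c(h−p*) = e gives c = e/(0.663 − 0.15116) = 0.645/0.51184 = 1.26016.
New p* = 0.663 − e/c = 0.663 − 0.50310/1.26016 = 0.26376.
Δp* = 0.26376 − 0.15116 = +0.11260.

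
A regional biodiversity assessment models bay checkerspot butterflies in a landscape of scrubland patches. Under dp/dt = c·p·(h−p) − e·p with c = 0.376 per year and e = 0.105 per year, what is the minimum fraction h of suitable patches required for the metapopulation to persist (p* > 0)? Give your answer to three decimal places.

p* = h − e/c is positive only when h > e/c.
h_min = e/c = 0.105/0.376 = 0.2793.

0.279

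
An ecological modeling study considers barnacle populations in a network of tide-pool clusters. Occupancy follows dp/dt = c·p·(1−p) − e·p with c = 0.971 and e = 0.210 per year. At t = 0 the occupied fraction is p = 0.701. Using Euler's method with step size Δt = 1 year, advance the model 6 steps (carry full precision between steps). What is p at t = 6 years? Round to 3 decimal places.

Update rule: p ← p + [c·p·(1−p) − e·p]·Δt with Δt = 1.
  1  |  dp/dt·Δt = +0.056311  |  p_1 = 0.757311
  2  |  dp/dt·Δt = +0.019426  |  p_2 = 0.776737
  3  |  dp/dt·Δt = +0.005273  |  p_3 = 0.782010
  4  |  dp/dt·Δt = +0.001305  |  p_4 = 0.783315
  5  |  dp/dt·Δt = +0.000315  |  p_5 = 0.783629
  6  |  dp/dt·Δt = +0.000075  |  p_6 = 0.783704

0.784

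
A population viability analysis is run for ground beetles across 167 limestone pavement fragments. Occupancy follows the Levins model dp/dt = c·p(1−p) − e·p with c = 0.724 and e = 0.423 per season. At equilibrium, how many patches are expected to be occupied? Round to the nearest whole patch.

p* = 1 − e/c = 1 − 0.423/0.724 = 0.4157.
Expected occupied patches = N × p* = 167 × 0.4157 = 69.43 ≈ 69.

69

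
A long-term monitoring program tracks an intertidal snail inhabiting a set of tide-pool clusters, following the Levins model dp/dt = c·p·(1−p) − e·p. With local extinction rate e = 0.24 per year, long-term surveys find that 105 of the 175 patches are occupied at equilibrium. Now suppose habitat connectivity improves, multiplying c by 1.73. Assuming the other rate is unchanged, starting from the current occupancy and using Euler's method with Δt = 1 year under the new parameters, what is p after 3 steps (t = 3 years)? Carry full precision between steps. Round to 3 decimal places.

0.765

Observed p* = 105/175 = 0.60000.
Balance c(1−p*) = e gives c = e/(1 − 0.60000) = 0.24/0.40000 = 0.60000.
Starting from p₀ = 0.60000; update p ← p + (dp/dt)·Δt with the new parameters.
t = 1: p = 0.60000 + (+0.10512) = 0.70512
t = 2: p = 0.70512 + (+0.04660) = 0.75172
t = 3: p = 0.75172 + (+0.01332) = 0.76504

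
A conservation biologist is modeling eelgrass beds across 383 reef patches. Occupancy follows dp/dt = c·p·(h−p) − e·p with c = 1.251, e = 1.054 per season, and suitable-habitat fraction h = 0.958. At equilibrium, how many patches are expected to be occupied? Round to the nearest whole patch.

p* = h − e/c = 0.958 − 0.8425 = 0.1155.
Expected occupied patches = N × p* = 383 × 0.1155 = 44.23 ≈ 44.

44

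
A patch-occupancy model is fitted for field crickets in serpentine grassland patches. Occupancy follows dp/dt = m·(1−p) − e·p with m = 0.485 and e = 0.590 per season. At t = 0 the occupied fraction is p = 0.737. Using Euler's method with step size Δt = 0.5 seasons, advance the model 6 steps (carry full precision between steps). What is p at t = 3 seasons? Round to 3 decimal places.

Update rule: p ← p + [m·(1−p) − e·p]·Δt with Δt = 0.5.
t = 0.5: p = 0.73700 + (-0.15364) = 0.58336
t = 1: p = 0.58336 + (-0.07106) = 0.51231
t = 1.5: p = 0.51231 + (-0.03286) = 0.47944
t = 2: p = 0.47944 + (-0.01520) = 0.46424
t = 2.5: p = 0.46424 + (-0.00703) = 0.45721
t = 3: p = 0.45721 + (-0.00325) = 0.45396

0.454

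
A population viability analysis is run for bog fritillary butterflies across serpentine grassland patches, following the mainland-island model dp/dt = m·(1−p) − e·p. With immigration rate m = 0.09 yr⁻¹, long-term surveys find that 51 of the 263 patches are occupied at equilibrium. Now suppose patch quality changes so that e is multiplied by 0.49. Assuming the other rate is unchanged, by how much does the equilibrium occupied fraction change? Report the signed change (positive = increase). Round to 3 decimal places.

Observed p* = 51/263 = 0.19392.
Balance m(1−p*) = e·p* gives e = m(1−p*)/p* = 0.09×0.80608/0.19392 = 0.37411.
New p* = m/(m+e) = 0.09000/(0.09000+0.18331) = 0.32930.
Δp* = 0.32930 − 0.19392 = +0.13538.

0.135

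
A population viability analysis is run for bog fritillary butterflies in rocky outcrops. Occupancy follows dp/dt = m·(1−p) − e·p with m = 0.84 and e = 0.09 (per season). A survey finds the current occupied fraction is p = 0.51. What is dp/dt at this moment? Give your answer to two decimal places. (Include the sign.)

Colonization term: m·(1−p) = 0.84×0.4900 = 0.41160.
Extinction term: e·p = 0.04590.
dp/dt = 0.41160 − 0.04590 = 0.36570.

0.37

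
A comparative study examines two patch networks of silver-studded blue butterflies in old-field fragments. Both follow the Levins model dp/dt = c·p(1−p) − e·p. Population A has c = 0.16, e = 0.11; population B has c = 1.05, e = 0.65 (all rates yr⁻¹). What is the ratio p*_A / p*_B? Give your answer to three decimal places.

A: p*_A = 1 − 0.11/0.16 = 0.3125.
B: p*_B = 1 − 0.65/1.05 = 0.3810.
p*_A / p*_B = 0.3125/0.3810 = 0.8203.

0.820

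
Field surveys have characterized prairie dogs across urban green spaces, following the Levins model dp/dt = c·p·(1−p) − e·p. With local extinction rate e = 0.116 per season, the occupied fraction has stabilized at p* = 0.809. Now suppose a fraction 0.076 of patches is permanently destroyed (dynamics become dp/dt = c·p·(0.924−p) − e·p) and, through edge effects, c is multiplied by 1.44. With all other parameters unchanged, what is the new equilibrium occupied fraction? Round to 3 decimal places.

Balance c(1−p*) = e gives c = e/(1 − 0.80900) = 0.116/0.19100 = 0.60733.
New p* = 0.924 − e/c = 0.924 − 0.11600/0.87456 = 0.79136.

0.791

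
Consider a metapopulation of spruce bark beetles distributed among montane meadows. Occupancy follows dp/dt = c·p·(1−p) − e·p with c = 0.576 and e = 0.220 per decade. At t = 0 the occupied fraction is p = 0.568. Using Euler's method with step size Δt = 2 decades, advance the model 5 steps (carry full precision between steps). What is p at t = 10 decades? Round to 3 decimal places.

Update rule: p ← p + [c·p·(1−p) − e·p]·Δt with Δt = 2.
step 1: Δp = +0.03275, p = 0.60075
step 2: Δp = +0.01197, p = 0.61273
step 3: Δp = +0.00376, p = 0.61649
step 4: Δp = +0.00111, p = 0.61760
step 5: Δp = +0.00032, p = 0.61792

0.618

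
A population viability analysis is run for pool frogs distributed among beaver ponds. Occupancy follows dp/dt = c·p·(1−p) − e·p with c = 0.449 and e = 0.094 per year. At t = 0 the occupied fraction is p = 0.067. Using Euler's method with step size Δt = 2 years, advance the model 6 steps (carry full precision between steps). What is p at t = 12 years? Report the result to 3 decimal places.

Update rule: p ← p + [c·p·(1−p) − e·p]·Δt with Δt = 2.
p: 0.06700 → 0.11054  (Δp = +0.04354)
p: 0.11054 → 0.17805  (Δp = +0.06751)
p: 0.17805 → 0.27600  (Δp = +0.09795)
p: 0.27600 → 0.40355  (Δp = +0.12755)
p: 0.40355 → 0.54383  (Δp = +0.14028)
p: 0.54383 → 0.66436  (Δp = +0.12054)

0.664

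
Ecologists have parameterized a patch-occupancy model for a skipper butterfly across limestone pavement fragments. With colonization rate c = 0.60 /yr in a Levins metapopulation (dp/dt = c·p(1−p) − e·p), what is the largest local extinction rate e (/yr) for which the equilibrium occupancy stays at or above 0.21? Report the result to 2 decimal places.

1 − e/c ≥ 0.21 ⇒ e ≤ c(1 − 0.21) = 0.60 × 0.7900.
e_max = 0.4740.

0.47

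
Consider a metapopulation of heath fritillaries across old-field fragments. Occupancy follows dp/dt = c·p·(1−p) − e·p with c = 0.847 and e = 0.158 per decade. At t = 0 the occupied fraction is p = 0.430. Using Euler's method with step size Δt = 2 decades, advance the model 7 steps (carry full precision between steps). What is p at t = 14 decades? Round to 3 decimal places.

0.813

Update rule: p ← p + [c·p·(1−p) − e·p]·Δt with Δt = 2.
  1  |  dp/dt·Δt = +0.279319  |  p_1 = 0.709319
  2  |  dp/dt·Δt = +0.125133  |  p_2 = 0.834453
  3  |  dp/dt·Δt = -0.029675  |  p_3 = 0.804777
  4  |  dp/dt·Δt = +0.011836  |  p_4 = 0.816613
  5  |  dp/dt·Δt = -0.004363  |  p_5 = 0.812250
  6  |  dp/dt·Δt = +0.001664  |  p_6 = 0.813914
  7  |  dp/dt·Δt = -0.000627  |  p_7 = 0.813287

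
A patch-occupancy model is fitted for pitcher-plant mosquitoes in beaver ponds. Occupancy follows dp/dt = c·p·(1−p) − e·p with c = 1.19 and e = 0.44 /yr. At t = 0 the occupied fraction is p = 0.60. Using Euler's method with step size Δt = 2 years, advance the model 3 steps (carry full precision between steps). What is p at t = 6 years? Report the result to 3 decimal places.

Update rule: p ← p + [c·p·(1−p) − e·p]·Δt with Δt = 2.
step 1: Δp = +0.04320, p = 0.64320
step 2: Δp = -0.01982, p = 0.62338
step 3: Δp = +0.01020, p = 0.63358

0.634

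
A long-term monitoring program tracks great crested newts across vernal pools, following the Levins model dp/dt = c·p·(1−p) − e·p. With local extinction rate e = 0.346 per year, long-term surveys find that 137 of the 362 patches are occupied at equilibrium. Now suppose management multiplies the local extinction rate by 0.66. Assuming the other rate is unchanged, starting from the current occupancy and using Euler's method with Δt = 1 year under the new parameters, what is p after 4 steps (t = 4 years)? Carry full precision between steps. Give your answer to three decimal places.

0.521

Observed p* = 137/362 = 0.37845.
Balance c(1−p*) = e gives c = e/(1 − 0.37845) = 0.346/0.62155 = 0.55668.
Starting from p₀ = 0.37845; update p ← p + (dp/dt)·Δt with the new parameters.
p: 0.37845 → 0.42297  (Δp = +0.04452)
p: 0.42297 → 0.46225  (Δp = +0.03928)
p: 0.46225 → 0.49507  (Δp = +0.03282)
p: 0.49507 → 0.52117  (Δp = +0.02610)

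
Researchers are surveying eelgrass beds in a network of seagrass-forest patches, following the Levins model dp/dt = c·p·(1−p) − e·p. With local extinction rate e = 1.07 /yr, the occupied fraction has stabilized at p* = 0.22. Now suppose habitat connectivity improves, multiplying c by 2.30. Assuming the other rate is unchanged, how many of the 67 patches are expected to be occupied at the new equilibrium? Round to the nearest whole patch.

Balance c(1−p*) = e gives c = e/(1 − 0.22000) = 1.07/0.78000 = 1.37179.
New p* = 1 − e/c = 1 − 1.07000/3.15512 = 0.66087.
Expected occupied = 67 × 0.66087 = 44.28 ≈ 44.

44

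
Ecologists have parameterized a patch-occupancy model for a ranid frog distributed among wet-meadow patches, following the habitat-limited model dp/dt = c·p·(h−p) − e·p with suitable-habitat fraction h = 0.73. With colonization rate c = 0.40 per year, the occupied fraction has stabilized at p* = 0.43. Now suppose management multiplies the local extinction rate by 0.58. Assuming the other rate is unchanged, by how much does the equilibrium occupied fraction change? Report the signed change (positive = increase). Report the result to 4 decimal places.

0.1260

Balance c(h−p*) = e gives e = 0.40×(0.73 − 0.43000) = 0.12000.
New p* = 0.73 − e/c = 0.73 − 0.06960/0.40000 = 0.55600.
Δp* = 0.55600 − 0.43000 = +0.12600.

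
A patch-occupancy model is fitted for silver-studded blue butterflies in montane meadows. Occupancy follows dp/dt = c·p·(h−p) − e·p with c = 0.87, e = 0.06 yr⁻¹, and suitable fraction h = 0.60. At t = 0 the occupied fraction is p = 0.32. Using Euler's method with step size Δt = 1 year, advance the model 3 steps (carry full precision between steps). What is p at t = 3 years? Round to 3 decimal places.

0.467

Update rule: p ← p + [c·p·(h−p) − e·p]·Δt with Δt = 1.
  1  |  dp/dt·Δt = +0.058752  |  p_1 = 0.378752
  2  |  dp/dt·Δt = +0.050179  |  p_2 = 0.428931
  3  |  dp/dt·Δt = +0.038102  |  p_3 = 0.467033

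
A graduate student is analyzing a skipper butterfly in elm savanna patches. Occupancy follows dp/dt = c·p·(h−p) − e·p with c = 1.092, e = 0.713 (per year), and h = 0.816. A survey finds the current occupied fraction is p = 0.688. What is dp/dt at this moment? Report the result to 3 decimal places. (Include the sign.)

-0.394

Colonization term: c·p·(h−p) = 1.092×0.688×0.1280 = 0.09617.
Extinction term: e·p = 0.49054.
dp/dt = 0.09617 − 0.49054 = -0.39438.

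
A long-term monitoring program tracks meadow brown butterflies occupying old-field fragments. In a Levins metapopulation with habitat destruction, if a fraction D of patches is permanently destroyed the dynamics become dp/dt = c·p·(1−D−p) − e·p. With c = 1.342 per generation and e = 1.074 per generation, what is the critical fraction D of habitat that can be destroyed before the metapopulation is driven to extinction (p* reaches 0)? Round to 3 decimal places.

The nontrivial equilibrium is p* = (1−D) − e/c; extinction occurs when this hits zero.
So D_crit = 1 − e/c = 1 − 1.074/1.342 = 1 − 0.8003 = 0.1997.
This equals the undisturbed p*, a classic result of Lande's extension.

0.200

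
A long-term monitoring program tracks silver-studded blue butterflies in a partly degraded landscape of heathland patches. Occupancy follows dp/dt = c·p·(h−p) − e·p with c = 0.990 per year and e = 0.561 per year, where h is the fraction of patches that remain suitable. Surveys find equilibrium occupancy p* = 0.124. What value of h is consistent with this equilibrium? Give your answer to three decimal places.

0.691

At equilibrium c(h−p*) = e, so h = p* + e/c.
h = 0.124 + 0.561/0.990 = 0.124 + 0.5667 = 0.6907.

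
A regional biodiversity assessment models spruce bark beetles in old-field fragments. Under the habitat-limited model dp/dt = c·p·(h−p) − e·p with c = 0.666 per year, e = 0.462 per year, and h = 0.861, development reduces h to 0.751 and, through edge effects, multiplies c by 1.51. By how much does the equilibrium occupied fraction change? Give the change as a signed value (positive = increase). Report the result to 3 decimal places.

0.124

Before: p* = h − e/c = 0.861 − 0.462/0.666 = 0.861 − 0.6937 = 0.1673.
After: c = 1.00566, e = 0.462, h = 0.751; p* = 0.751 − 0.462/1.00566 = 0.2916.
Δp* = 0.2916 − 0.1673 = +0.1243.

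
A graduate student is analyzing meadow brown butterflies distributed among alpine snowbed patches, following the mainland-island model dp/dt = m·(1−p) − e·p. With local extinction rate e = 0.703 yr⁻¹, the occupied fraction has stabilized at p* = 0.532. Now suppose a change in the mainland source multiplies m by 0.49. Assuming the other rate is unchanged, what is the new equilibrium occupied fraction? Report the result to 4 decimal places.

0.3577

Balance m(1−p*) = e·p* gives m = e·p*/(1−p*) = 0.703×0.53200/0.46800 = 0.79914.
New p* = m/(m+e) = 0.39158/(0.39158+0.70300) = 0.35774.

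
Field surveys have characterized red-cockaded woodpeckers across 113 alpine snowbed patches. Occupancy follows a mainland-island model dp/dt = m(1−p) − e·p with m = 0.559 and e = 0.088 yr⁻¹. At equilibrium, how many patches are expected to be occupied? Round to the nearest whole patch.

p* = m/(m+e) = 0.559/0.6470 = 0.8640.
Expected occupied patches = N × p* = 113 × 0.8640 = 97.63 ≈ 98.

98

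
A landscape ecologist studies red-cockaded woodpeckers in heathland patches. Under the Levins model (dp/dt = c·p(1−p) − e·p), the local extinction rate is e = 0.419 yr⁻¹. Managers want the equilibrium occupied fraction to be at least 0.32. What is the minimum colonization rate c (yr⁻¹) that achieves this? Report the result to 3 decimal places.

0.616

p* = 1 − e/c ≥ 0.32 requires e/c ≤ 0.6800, i.e. c ≥ e/0.6800.
c_min = 0.419/0.6800 = 0.6162.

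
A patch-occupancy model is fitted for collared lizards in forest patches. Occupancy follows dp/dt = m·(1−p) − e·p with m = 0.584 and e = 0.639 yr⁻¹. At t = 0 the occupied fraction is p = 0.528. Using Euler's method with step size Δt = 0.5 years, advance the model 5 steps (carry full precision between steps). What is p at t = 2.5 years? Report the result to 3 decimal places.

Update rule: p ← p + [m·(1−p) − e·p]·Δt with Δt = 0.5.
  1  |  dp/dt·Δt = -0.030872  |  p_1 = 0.497128
  2  |  dp/dt·Δt = -0.011994  |  p_2 = 0.485134
  3  |  dp/dt·Δt = -0.004660  |  p_3 = 0.480475
  4  |  dp/dt·Δt = -0.001810  |  p_4 = 0.478664
  5  |  dp/dt·Δt = -0.000703  |  p_5 = 0.477961

0.478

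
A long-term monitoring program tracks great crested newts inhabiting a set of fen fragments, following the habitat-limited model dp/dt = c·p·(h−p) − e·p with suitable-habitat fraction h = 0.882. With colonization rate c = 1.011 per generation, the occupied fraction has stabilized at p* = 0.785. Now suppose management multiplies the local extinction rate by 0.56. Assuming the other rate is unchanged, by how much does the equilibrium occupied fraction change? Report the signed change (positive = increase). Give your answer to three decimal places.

Balance c(h−p*) = e gives e = 1.011×(0.882 − 0.78500) = 0.09807.
New p* = 0.882 − e/c = 0.882 − 0.05492/1.01100 = 0.82768.
Δp* = 0.82768 − 0.78500 = +0.04268.

0.043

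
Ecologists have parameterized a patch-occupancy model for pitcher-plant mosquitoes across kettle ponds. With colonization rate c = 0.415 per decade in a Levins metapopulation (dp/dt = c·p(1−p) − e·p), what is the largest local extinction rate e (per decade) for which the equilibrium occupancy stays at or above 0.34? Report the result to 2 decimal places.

0.27

1 − e/c ≥ 0.34 ⇒ e ≤ c(1 − 0.34) = 0.415 × 0.6600.
e_max = 0.2739.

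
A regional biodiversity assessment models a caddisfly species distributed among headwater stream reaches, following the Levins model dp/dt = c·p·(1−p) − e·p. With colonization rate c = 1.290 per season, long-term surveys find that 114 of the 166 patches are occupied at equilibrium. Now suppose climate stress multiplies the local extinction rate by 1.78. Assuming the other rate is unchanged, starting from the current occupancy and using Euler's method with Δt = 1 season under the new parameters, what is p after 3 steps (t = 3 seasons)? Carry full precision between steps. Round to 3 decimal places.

0.447

Observed p* = 114/166 = 0.68675.
Balance c(1−p*) = e gives e = 1.290×(1 − 0.68675) = 0.40410.
Starting from p₀ = 0.68675; update p ← p + (dp/dt)·Δt with the new parameters.
step 1: Δp = -0.21646, p = 0.47029
step 2: Δp = -0.01691, p = 0.45337
step 3: Δp = -0.00641, p = 0.44696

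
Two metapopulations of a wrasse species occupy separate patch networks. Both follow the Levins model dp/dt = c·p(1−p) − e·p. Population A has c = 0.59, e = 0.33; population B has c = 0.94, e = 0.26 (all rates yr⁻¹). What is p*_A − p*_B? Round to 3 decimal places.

-0.283

A: p*_A = 1 − 0.33/0.59 = 0.4407.
B: p*_B = 1 − 0.26/0.94 = 0.7234.
p*_A − p*_B = 0.4407 − 0.7234 = -0.2827.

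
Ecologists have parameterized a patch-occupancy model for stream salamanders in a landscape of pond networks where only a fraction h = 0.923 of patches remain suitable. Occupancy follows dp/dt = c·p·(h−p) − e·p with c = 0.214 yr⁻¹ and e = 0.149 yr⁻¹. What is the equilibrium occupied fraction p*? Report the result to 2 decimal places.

0.23

Setting dp/dt = 0 and dividing by p* gives c·(h−p*) = e.
So p* = h − e/c = 0.923 − 0.149/0.214 = 0.923 − 0.6963 = 0.2267.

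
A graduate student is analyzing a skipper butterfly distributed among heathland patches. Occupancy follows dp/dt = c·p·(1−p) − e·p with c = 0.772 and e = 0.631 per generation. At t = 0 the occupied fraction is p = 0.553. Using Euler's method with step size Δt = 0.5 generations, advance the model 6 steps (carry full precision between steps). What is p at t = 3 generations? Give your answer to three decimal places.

0.311

Update rule: p ← p + [c·p·(1−p) − e·p]·Δt with Δt = 0.5.
p: 0.55300 → 0.47394  (Δp = -0.07906)
p: 0.47394 → 0.42065  (Δp = -0.05329)
p: 0.42065 → 0.38201  (Δp = -0.03865)
p: 0.38201 → 0.35261  (Δp = -0.02940)
p: 0.35261 → 0.32948  (Δp = -0.02313)
p: 0.32948 → 0.31080  (Δp = -0.01867)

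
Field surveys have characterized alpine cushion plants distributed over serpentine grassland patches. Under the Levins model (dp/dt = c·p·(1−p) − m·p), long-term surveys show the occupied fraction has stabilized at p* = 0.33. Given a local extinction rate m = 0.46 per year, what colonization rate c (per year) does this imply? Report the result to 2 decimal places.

At equilibrium c(1−p*) = m, so c = m/(1−p*).
c = 0.46/(1 − 0.33) = 0.46/0.6700 = 0.6866.

0.69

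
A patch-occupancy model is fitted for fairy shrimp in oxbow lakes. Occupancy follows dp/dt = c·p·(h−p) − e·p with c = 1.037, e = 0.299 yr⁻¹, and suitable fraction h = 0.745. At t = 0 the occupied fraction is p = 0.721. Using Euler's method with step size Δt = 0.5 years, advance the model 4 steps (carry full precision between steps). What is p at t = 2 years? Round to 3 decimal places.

Update rule: p ← p + [c·p·(h−p) − e·p]·Δt with Δt = 0.5.
t = 0.5: p = 0.72100 + (-0.09882) = 0.62218
t = 1: p = 0.62218 + (-0.05340) = 0.56879
t = 1.5: p = 0.56879 + (-0.03307) = 0.53572
t = 2: p = 0.53572 + (-0.02196) = 0.51376

0.514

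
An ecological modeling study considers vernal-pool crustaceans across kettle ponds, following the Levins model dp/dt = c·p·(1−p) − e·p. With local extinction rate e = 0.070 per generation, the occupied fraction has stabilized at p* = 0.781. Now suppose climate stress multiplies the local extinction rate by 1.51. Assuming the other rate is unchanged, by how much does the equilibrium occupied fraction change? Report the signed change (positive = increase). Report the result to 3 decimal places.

-0.112

Balance c(1−p*) = e gives c = e/(1 − 0.78100) = 0.070/0.21900 = 0.31963.
New p* = 1 − e/c = 1 − 0.10570/0.31963 = 0.66931.
Δp* = 0.66931 − 0.78100 = -0.11169.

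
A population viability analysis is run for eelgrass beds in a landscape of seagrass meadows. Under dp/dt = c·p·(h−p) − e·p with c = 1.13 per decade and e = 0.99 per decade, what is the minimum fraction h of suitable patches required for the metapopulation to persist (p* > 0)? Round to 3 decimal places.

p* = h − e/c is positive only when h > e/c.
h_min = e/c = 0.99/1.13 = 0.8761.

0.876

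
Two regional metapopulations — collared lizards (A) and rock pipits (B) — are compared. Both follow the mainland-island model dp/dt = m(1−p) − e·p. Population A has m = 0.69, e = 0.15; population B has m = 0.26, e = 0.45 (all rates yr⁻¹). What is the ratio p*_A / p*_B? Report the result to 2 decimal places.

2.24

A: p*_A = m/(m+e) = 0.69/0.8400 = 0.8214.
B: p*_B = 0.26/0.7100 = 0.3662.
p*_A / p*_B = 0.8214/0.3662 = 2.2431.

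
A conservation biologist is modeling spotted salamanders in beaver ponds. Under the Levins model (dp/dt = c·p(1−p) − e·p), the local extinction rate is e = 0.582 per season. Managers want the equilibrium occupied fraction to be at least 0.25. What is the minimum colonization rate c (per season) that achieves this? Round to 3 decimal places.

0.776

p* = 1 − e/c ≥ 0.25 requires e/c ≤ 0.7500, i.e. c ≥ e/0.7500.
c_min = 0.582/0.7500 = 0.7760.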